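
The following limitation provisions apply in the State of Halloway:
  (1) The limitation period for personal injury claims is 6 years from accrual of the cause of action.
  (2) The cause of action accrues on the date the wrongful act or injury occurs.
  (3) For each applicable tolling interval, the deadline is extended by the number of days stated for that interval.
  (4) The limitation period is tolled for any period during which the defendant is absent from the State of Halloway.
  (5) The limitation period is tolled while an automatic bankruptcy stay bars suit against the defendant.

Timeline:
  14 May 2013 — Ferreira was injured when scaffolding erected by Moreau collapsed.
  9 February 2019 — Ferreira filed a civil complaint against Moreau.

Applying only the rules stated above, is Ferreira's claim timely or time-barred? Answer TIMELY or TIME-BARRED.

The cause of action accrued on 14 May 2013, the date of the act.
Adding the 6 years base period to 14 May 2013 gives a deadline of 14 May 2019, before any tolling.
Ferreira filed on 9 February 2019, before the 14 May 2019 deadline, so the action is timely.

TIMELY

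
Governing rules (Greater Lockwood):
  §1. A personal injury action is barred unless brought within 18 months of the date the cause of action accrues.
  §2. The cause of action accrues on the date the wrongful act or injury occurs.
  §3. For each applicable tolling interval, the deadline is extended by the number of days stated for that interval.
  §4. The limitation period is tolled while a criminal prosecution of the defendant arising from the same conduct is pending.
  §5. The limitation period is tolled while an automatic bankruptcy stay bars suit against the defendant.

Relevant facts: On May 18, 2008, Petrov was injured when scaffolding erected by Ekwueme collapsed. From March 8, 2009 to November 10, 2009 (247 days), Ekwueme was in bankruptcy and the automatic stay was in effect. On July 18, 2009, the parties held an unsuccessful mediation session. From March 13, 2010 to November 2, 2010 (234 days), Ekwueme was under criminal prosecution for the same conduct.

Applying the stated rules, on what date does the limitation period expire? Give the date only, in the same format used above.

The cause of action accrued on May 18, 2008, the date of the act.
18 months from May 18, 2008 is November 18, 2009.
The period was tolled for 247 days by the automatic bankruptcy stay (March 8, 2009 to November 10, 2009), pushing the deadline to July 23, 2010.
The pending criminal prosecution from March 13, 2010 to November 2, 2010 tolled the period for 234 days, extending the deadline to March 14, 2011.
None of the other events listed affects the running of the period under the stated rules.

March 14, 2011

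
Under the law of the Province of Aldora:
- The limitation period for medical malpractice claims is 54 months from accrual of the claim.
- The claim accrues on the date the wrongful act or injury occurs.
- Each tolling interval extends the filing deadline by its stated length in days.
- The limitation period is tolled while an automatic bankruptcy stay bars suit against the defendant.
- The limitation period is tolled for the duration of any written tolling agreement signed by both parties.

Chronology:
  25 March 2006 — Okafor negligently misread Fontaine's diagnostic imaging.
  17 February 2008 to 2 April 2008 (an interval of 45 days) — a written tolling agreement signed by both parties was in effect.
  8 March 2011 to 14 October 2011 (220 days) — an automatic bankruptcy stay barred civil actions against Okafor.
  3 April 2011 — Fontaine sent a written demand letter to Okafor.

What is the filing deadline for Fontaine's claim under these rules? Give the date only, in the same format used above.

The claim accrued on 25 March 2006, the date of the act.
Adding the 54 months base period to 25 March 2006 gives a deadline of 25 September 2010, before any tolling.
The written tolling agreement from 17 February 2008 to 2 April 2008 tolled the period for 45 days, extending the deadline to 9 November 2010.
By the time the automatic bankruptcy stay began on 8 March 2011, the limitation period had already expired on 9 November 2010; that interval cannot revive it.
Nothing else in the chronology tolls or restarts the period.

9 November 2010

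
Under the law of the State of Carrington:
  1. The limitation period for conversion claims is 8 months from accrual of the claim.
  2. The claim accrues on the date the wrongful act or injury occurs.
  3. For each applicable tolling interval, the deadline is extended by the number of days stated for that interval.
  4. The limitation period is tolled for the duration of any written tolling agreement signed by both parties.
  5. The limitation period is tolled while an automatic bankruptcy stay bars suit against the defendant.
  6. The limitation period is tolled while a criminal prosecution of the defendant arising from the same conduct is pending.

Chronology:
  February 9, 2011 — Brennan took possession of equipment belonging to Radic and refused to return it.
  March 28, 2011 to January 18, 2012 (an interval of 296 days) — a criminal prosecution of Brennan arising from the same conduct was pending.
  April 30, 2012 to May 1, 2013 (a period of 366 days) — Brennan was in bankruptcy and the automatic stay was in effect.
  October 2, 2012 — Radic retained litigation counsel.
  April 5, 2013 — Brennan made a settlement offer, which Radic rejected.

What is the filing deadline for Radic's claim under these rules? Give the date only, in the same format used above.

The limitation period began to run on February 9, 2011.
8 months from February 9, 2011 is October 9, 2011.
The period was tolled for 296 days by the pending criminal prosecution (March 28, 2011 to January 18, 2012), pushing the deadline to July 31, 2012.
Because the automatic bankruptcy stay ran from April 30, 2012 to May 1, 2013, the deadline is extended by 366 days to August 1, 2013.
None of the other events listed affects the running of the period under the stated rules.

August 1, 2013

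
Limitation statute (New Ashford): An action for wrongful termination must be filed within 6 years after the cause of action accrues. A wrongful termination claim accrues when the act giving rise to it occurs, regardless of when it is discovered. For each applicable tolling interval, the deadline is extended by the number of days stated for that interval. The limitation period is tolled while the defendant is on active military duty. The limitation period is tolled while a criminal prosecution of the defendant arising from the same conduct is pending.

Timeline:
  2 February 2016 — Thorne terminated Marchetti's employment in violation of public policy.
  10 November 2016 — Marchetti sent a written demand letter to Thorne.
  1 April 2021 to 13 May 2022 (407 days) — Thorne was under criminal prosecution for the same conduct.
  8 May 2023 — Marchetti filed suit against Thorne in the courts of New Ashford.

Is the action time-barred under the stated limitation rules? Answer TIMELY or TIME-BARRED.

The claim accrued on 2 February 2016, when the wrongful act occurred.
The untolled deadline — 6 years after 2 February 2016 — is 2 February 2022.
The period was tolled for 407 days by the pending criminal prosecution (1 April 2021 to 13 May 2022), pushing the deadline to 16 March 2023.
Nothing else in the chronology tolls or restarts the period.
The 8 May 2023 filing falls after the 16 March 2023 deadline; the claim is time-barred.

TIME-BARRED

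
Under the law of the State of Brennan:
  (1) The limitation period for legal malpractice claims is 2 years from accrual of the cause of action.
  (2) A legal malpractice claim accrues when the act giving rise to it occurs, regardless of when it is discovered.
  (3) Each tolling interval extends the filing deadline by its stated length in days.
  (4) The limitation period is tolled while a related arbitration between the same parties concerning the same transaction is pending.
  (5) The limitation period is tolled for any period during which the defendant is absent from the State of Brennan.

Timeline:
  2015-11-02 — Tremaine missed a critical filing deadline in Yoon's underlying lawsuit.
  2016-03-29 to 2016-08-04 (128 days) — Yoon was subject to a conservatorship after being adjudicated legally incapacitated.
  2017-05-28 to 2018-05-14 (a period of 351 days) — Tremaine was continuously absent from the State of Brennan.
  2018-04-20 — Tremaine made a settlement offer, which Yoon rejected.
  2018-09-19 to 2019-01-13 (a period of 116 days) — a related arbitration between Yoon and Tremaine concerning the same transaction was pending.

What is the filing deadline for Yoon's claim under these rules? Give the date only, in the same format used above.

2019-02-12

The limitation period began to run on 2015-11-02.
2 years from 2015-11-02 is 2017-11-02.
The defendant's absence from the jurisdiction from 2017-05-28 to 2018-05-14 tolled the period for 351 days, extending the deadline to 2018-10-19.
The pending related arbitration from 2018-09-19 to 2019-01-13 tolled the period for 116 days, extending the deadline to 2019-02-12.
Although the plaintiff's incapacity ran from 2016-03-29 to 2016-08-04, the stated rules do not make that a tolling event, so it is disregarded.
None of the other events listed affects the running of the period under the stated rules.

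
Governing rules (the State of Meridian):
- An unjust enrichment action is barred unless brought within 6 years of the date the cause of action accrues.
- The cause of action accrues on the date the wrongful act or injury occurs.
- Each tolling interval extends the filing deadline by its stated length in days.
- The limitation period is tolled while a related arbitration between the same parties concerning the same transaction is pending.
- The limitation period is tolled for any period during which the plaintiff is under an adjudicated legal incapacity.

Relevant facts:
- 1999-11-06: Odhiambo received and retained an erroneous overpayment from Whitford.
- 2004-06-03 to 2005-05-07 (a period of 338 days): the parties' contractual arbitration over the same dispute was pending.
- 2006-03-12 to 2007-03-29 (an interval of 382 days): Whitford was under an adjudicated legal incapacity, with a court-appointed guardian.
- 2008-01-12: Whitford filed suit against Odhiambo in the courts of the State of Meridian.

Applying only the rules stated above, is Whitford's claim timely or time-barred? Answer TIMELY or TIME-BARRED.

TIME-BARRED

The limitation period began to run on 1999-11-06.
The untolled deadline — 6 years after 1999-11-06 — is 2005-11-06.
Because the pending related arbitration ran from 2004-06-03 to 2005-05-07, the deadline is extended by 338 days to 2006-10-10.
The period was tolled for 382 days by the plaintiff's legal incapacity (2006-03-12 to 2007-03-29), pushing the deadline to 2007-10-27.
The 2008-01-12 filing falls after the 2007-10-27 deadline; the claim is time-barred.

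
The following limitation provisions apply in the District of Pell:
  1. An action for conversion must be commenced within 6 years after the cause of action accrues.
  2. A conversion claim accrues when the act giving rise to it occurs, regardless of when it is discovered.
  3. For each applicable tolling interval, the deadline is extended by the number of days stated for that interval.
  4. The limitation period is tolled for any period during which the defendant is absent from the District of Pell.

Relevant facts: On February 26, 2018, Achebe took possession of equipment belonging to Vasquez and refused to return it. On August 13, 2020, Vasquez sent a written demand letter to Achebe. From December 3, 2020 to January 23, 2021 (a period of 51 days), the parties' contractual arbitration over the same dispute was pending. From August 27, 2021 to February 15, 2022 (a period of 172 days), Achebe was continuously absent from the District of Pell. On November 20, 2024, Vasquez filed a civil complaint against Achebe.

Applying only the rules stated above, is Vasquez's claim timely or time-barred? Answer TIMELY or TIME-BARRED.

The cause of action accrued on February 26, 2018, the date of the act.
Adding the 6 years base period to February 26, 2018 gives a deadline of February 26, 2024, before any tolling.
The defendant's absence from the jurisdiction from August 27, 2021 to February 15, 2022 tolled the period for 172 days, extending the deadline to August 16, 2024.
No stated provision tolls the period for a pending arbitration, so the interval from December 3, 2020 to January 23, 2021 has no effect on the deadline.
Nothing else in the chronology tolls or restarts the period.
The November 20, 2024 filing falls after the August 16, 2024 deadline; the claim is time-barred.

TIME-BARRED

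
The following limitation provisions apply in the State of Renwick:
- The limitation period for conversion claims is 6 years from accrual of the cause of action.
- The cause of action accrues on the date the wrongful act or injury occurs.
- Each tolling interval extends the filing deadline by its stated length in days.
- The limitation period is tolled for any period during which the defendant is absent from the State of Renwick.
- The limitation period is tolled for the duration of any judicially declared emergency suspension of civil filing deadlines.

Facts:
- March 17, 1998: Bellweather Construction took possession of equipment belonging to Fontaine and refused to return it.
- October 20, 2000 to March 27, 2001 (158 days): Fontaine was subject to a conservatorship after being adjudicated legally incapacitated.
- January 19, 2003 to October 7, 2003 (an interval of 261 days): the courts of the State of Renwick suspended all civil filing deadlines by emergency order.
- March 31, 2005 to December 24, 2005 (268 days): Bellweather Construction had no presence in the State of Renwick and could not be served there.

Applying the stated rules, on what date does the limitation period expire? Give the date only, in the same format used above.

December 3, 2004

The cause of action accrued on March 17, 1998, the date of the act.
The untolled deadline — 6 years after March 17, 1998 — is March 17, 2004.
The period was tolled for 261 days by the emergency suspension of filing deadlines (January 19, 2003 to October 7, 2003), pushing the deadline to December 3, 2004.
The defendant's absence from the jurisdiction from March 31, 2005 to December 24, 2005 began after the period had already run on December 3, 2004, so it has no tolling effect.
The plaintiff's legal incapacity from October 20, 2000 to March 27, 2001 does not toll the period, because no stated rule makes the plaintiff's incapacity a tolling event.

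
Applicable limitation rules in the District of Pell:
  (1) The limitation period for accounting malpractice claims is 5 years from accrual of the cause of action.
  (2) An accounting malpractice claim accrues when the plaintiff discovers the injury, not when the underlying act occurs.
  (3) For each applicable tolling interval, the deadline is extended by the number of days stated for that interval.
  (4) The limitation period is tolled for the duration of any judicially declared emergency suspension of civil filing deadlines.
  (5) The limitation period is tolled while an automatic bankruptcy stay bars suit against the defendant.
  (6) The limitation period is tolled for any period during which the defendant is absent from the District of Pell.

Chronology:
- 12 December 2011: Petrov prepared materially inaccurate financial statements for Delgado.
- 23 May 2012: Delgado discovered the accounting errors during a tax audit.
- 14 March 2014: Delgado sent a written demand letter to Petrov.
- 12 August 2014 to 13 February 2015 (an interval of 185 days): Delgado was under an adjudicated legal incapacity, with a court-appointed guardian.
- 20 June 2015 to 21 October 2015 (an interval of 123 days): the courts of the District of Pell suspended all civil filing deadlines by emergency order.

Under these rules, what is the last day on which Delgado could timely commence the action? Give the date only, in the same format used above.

23 September 2017

The claim did not accrue until Delgado discovered the injury on 23 May 2012; the 12 December 2011 act date does not start the clock under the stated rule.
Adding the 5 years base period to 23 May 2012 gives a deadline of 23 May 2017, before any tolling.
The emergency suspension of filing deadlines from 20 June 2015 to 21 October 2015 tolled the period for 123 days, extending the deadline to 23 September 2017.
The plaintiff's legal incapacity from 12 August 2014 to 13 February 2015 does not toll the period, because no stated rule makes the plaintiff's incapacity a tolling event.
The other events in the timeline have no effect on the limitation period under the stated rules.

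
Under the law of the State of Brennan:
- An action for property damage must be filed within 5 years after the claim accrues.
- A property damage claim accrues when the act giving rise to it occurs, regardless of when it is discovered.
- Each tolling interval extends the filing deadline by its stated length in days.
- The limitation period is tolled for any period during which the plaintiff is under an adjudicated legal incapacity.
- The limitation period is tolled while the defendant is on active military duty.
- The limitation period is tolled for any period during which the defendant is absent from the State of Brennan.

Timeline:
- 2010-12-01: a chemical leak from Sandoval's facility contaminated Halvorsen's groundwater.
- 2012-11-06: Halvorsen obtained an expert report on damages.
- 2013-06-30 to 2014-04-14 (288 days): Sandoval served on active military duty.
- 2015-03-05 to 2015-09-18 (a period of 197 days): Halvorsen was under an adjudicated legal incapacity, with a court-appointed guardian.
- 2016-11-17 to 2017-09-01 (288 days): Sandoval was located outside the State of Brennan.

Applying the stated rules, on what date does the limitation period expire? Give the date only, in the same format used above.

2018-01-12

The limitation period began to run on 2010-12-01.
The untolled deadline — 5 years after 2010-12-01 — is 2015-12-01.
The period was tolled for 288 days by the defendant's active military service (2013-06-30 to 2014-04-14), pushing the deadline to 2016-09-14.
The plaintiff's legal incapacity from 2015-03-05 to 2015-09-18 tolled the period for 197 days, extending the deadline to 2017-03-30.
Because the defendant's absence from the jurisdiction ran from 2016-11-17 to 2017-09-01, the deadline is extended by 288 days to 2018-01-12.
Nothing else in the chronology tolls or restarts the period.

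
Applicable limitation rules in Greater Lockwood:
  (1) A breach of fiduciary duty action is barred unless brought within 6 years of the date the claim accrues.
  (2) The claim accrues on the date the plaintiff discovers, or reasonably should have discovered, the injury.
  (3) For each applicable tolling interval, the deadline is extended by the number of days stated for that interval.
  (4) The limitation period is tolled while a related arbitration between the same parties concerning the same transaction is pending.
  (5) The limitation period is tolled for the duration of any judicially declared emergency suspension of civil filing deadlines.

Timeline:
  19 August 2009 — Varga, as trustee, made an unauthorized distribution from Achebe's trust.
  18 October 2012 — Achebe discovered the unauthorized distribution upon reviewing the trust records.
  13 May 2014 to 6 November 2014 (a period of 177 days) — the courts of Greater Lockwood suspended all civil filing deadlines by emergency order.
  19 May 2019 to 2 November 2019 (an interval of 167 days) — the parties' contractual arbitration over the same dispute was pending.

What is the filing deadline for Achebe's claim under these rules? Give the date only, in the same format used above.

13 April 2019

Under the discovery rule, the claim accrued on 18 October 2012, when Achebe discovered the injury — not on the 19 August 2009 date of the underlying act.
The untolled deadline — 6 years after 18 October 2012 — is 18 October 2018.
Because the emergency suspension of filing deadlines ran from 13 May 2014 to 6 November 2014, the deadline is extended by 177 days to 13 April 2019.
By the time the pending related arbitration began on 19 May 2019, the limitation period had already expired on 13 April 2019; that interval cannot revive it.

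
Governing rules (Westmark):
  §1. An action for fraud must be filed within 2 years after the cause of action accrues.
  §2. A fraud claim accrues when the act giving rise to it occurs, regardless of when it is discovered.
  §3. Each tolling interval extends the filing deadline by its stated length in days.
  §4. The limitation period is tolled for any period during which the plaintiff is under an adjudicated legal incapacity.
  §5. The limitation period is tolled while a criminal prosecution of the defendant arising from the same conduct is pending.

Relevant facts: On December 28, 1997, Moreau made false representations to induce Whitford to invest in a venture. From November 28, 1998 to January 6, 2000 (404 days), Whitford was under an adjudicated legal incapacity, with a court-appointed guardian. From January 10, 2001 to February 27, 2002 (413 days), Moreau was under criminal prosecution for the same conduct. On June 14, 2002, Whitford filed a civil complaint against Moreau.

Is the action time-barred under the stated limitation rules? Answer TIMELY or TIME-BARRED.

The limitation period began to run on December 28, 1997.
2 years from December 28, 1997 is December 28, 1999.
The period was tolled for 404 days by the plaintiff's legal incapacity (November 28, 1998 to January 6, 2000), pushing the deadline to February 4, 2001.
Because the pending criminal prosecution ran from January 10, 2001 to February 27, 2002, the deadline is extended by 413 days to March 24, 2002.
Whitford filed on June 14, 2002, after the March 24, 2002 deadline, so the action is time-barred.

TIME-BARRED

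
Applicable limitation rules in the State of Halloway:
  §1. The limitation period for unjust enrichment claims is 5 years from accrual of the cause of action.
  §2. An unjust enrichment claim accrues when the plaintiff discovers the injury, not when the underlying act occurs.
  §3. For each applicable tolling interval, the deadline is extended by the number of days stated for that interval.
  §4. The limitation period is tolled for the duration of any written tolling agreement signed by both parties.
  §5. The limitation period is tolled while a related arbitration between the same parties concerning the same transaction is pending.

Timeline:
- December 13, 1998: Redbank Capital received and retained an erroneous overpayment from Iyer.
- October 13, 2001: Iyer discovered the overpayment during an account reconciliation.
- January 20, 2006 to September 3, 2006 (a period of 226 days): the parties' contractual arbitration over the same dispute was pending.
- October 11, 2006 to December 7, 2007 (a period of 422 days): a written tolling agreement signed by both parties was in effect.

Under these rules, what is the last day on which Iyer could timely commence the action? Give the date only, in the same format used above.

July 22, 2008

Accrual is tied to discovery, so the period began on October 13, 2001 rather than on December 13, 1998 when the act occurred.
Adding the 5 years base period to October 13, 2001 gives a deadline of October 13, 2006, before any tolling.
The period was tolled for 226 days by the pending related arbitration (January 20, 2006 to September 3, 2006), pushing the deadline to May 27, 2007.
Because the written tolling agreement ran from October 11, 2006 to December 7, 2007, the deadline is extended by 422 days to July 22, 2008.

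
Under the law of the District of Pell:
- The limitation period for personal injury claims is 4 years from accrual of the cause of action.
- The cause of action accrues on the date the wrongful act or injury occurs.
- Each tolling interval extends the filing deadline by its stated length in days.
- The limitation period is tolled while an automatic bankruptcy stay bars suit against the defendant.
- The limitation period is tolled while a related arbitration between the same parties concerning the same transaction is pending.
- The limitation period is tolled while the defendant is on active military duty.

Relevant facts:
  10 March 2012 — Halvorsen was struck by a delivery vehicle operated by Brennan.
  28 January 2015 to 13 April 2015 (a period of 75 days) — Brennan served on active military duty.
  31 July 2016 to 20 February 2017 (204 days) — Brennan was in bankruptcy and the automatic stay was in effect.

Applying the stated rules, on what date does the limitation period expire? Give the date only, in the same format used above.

The cause of action accrued on 10 March 2012, the date of the act.
Adding the 4 years base period to 10 March 2012 gives a deadline of 10 March 2016, before any tolling.
Because the defendant's active military service ran from 28 January 2015 to 13 April 2015, the deadline is extended by 75 days to 24 May 2016.
The automatic bankruptcy stay starting 31 July 2016 came too late — the period had run on 24 May 2016 — and so does not extend the deadline.

24 May 2016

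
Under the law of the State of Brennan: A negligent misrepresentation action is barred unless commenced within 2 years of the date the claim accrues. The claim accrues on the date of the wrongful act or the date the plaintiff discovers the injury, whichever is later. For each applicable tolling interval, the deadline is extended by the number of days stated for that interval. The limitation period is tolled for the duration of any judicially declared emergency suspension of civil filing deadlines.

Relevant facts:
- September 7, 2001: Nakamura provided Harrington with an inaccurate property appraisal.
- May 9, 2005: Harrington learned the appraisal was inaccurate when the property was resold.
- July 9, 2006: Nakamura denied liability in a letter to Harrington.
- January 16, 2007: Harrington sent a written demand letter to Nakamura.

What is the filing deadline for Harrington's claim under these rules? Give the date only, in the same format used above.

May 9, 2007

Because discovery on May 9, 2005 post-dates the September 7, 2001 act, accrual under the later-of rule falls on May 9, 2005.
2 years from May 9, 2005 is May 9, 2007.
None of the other events listed affects the running of the period under the stated rules.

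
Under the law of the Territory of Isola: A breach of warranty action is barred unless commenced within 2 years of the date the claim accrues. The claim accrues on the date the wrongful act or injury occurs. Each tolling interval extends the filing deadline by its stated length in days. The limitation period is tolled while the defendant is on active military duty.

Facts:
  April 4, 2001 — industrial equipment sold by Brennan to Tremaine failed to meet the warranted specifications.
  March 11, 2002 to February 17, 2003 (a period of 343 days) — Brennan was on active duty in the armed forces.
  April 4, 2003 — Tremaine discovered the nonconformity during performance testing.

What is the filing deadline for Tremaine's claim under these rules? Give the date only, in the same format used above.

March 12, 2004

Accrual is governed by the date of the act, so the period began to run on April 4, 2001; the later discovery on April 4, 2003 is irrelevant under the stated rule.
2 years from April 4, 2001 is April 4, 2003.
The period was tolled for 343 days by the defendant's active military service (March 11, 2002 to February 17, 2003), pushing the deadline to March 12, 2004.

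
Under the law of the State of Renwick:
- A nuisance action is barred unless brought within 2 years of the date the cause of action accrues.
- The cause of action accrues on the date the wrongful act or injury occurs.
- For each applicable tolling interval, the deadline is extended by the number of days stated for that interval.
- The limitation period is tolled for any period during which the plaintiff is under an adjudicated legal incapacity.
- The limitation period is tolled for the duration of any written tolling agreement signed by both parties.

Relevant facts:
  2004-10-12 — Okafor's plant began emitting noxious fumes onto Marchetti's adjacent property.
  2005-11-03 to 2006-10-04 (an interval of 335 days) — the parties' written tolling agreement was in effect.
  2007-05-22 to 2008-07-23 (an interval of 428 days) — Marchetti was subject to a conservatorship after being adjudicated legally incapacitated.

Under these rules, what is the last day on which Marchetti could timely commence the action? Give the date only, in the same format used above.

2008-11-13

The cause of action accrued on 2004-10-12, the date of the act.
The untolled deadline — 2 years after 2004-10-12 — is 2006-10-12.
Because the written tolling agreement ran from 2005-11-03 to 2006-10-04, the deadline is extended by 335 days to 2007-09-12.
The period was tolled for 428 days by the plaintiff's legal incapacity (2007-05-22 to 2008-07-23), pushing the deadline to 2008-11-13.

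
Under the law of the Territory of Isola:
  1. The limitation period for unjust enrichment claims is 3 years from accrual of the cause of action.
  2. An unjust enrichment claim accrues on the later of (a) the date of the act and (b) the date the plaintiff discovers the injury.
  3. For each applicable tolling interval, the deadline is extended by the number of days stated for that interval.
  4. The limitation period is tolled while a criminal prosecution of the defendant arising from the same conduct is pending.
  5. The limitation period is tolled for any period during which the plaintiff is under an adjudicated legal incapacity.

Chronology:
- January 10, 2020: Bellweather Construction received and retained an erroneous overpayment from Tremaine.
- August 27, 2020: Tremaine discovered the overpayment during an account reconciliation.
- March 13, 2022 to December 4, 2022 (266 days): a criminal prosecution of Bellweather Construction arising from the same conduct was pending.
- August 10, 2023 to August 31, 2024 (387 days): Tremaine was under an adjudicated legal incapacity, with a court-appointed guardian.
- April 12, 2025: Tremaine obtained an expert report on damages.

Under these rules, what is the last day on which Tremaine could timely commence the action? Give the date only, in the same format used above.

Because discovery on August 27, 2020 post-dates the January 10, 2020 act, accrual under the later-of rule falls on August 27, 2020.
3 years from August 27, 2020 is August 27, 2023.
The period was tolled for 266 days by the pending criminal prosecution (March 13, 2022 to December 4, 2022), pushing the deadline to May 19, 2024.
The period was tolled for 387 days by the plaintiff's legal incapacity (August 10, 2023 to August 31, 2024), pushing the deadline to June 10, 2025.
None of the other events listed affects the running of the period under the stated rules.

June 10, 2025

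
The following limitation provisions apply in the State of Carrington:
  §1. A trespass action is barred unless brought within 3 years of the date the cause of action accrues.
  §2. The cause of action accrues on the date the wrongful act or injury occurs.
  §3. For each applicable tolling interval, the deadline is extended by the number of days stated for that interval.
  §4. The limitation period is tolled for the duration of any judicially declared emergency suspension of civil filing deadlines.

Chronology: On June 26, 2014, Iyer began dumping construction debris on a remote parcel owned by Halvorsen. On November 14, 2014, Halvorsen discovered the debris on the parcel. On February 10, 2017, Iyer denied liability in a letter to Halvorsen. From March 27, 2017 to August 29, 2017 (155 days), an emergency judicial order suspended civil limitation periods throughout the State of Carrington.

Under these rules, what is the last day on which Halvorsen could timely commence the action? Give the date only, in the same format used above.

Accrual is governed by the date of the act, so the period began to run on June 26, 2014; the later discovery on November 14, 2014 is irrelevant under the stated rule.
Adding the 3 years base period to June 26, 2014 gives a deadline of June 26, 2017, before any tolling.
The emergency suspension of filing deadlines from March 27, 2017 to August 29, 2017 tolled the period for 155 days, extending the deadline to November 28, 2017.
None of the other events listed affects the running of the period under the stated rules.

November 28, 2017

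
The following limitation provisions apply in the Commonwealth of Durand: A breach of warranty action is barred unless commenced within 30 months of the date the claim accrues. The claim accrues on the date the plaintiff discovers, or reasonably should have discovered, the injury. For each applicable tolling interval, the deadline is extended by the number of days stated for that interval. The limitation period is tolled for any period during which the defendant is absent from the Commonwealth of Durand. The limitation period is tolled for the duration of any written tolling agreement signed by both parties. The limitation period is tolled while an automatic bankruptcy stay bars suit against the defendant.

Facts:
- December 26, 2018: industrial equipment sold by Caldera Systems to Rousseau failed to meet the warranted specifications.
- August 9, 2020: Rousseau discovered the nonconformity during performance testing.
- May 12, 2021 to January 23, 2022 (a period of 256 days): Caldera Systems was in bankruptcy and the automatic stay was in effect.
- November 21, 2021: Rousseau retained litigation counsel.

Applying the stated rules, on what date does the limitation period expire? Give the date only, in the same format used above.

October 23, 2023

Under the discovery rule, the claim accrued on August 9, 2020, when Rousseau discovered the injury — not on the December 26, 2018 date of the underlying act.
The untolled deadline — 30 months after August 9, 2020 — is February 9, 2023.
The period was tolled for 256 days by the automatic bankruptcy stay (May 12, 2021 to January 23, 2022), pushing the deadline to October 23, 2023.
The other events in the timeline have no effect on the limitation period under the stated rules.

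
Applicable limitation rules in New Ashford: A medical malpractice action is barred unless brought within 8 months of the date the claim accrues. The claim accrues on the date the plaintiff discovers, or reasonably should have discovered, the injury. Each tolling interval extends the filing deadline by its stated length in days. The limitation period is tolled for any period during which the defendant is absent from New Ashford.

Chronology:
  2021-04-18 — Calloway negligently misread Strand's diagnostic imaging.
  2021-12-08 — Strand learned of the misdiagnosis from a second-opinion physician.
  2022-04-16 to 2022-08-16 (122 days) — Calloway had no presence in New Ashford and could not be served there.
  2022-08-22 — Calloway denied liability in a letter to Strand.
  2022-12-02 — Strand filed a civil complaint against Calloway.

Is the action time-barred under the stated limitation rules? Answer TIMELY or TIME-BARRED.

TIMELY

The claim did not accrue until Strand discovered the injury on 2021-12-08; the 2021-04-18 act date does not start the clock under the stated rule.
Adding the 8 months base period to 2021-12-08 gives a deadline of 2022-08-08, before any tolling.
Because the defendant's absence from the jurisdiction ran from 2022-04-16 to 2022-08-16, the deadline is extended by 122 days to 2022-12-08.
The other events in the timeline have no effect on the limitation period under the stated rules.
The 2022-12-02 filing precedes the 2022-12-08 deadline; the claim is timely.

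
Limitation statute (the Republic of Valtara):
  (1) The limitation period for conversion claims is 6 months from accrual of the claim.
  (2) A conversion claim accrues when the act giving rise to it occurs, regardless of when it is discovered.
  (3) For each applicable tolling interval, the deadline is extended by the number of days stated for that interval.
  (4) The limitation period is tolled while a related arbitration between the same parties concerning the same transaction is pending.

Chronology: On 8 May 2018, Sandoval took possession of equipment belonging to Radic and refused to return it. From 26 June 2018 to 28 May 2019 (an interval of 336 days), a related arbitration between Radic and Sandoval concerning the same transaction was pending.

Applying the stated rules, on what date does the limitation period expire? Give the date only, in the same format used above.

10 October 2019

The limitation period began to run on 8 May 2018.
The untolled deadline — 6 months after 8 May 2018 — is 8 November 2018.
Because the pending related arbitration ran from 26 June 2018 to 28 May 2019, the deadline is extended by 336 days to 10 October 2019.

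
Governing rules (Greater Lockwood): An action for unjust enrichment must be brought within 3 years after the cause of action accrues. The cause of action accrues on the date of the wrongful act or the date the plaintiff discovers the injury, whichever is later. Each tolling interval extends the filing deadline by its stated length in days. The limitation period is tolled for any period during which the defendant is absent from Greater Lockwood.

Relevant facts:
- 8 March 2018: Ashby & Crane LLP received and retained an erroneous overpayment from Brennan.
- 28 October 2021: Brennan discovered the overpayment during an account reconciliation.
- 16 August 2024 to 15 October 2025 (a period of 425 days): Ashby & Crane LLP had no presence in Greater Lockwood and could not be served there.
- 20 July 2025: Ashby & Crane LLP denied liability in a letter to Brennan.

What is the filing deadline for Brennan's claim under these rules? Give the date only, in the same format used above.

27 December 2025

The claim accrued on 28 October 2021 — the later of the 8 March 2018 act and the 28 October 2021 discovery.
3 years from 28 October 2021 is 28 October 2024.
The defendant's absence from the jurisdiction from 16 August 2024 to 15 October 2025 tolled the period for 425 days, extending the deadline to 27 December 2025.
None of the other events listed affects the running of the period under the stated rules.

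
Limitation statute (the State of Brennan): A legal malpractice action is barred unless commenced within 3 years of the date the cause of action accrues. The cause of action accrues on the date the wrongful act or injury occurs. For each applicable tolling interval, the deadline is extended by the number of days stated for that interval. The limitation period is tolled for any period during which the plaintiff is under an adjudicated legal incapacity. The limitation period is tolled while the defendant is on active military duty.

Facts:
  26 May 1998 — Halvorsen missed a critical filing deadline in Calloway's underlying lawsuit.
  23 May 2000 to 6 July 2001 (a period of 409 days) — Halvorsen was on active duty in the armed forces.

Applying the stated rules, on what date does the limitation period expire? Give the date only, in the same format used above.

The claim accrued on 26 May 1998, when the wrongful act occurred.
3 years from 26 May 1998 is 26 May 2001.
The defendant's active military service from 23 May 2000 to 6 July 2001 tolled the period for 409 days, extending the deadline to 9 July 2002.

9 July 2002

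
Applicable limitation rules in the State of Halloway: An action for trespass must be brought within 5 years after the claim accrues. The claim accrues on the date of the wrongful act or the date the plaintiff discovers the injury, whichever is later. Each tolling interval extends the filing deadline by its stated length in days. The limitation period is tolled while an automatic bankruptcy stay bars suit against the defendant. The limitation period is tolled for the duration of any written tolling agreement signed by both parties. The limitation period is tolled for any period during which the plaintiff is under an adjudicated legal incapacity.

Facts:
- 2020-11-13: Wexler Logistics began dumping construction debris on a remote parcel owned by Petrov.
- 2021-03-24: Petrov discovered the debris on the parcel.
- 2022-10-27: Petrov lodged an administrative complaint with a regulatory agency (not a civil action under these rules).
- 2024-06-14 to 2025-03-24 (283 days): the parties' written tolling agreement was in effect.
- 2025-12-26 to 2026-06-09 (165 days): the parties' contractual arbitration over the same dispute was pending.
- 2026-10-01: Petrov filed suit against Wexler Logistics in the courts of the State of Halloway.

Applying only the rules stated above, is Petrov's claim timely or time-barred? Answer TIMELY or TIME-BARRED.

TIMELY

Because discovery on 2021-03-24 post-dates the 2020-11-13 act, accrual under the later-of rule falls on 2021-03-24.
5 years from 2021-03-24 is 2026-03-24.
The written tolling agreement from 2024-06-14 to 2025-03-24 tolled the period for 283 days, extending the deadline to 2027-01-01.
No stated provision tolls the period for a pending arbitration, so the interval from 2025-12-26 to 2026-06-09 has no effect on the deadline.
None of the other events listed affects the running of the period under the stated rules.
Petrov filed on 2026-10-01, before the 2027-01-01 deadline, so the action is timely.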